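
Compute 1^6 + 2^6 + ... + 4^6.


This power sum has a closed form given by Faulhaber's formula
sum_{k=1}^{m} k^p = (1 / (p + 1)) * sum_{j=0}^{p} C(p + 1, j) B_j m^(p + 1 - j),
but for small m direct computation is fastest:
1 + 64 + 729 + 4096 = 4890.

4890


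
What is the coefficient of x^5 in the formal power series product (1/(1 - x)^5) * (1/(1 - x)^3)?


Combine the factors: (1/(1 - x)^5) * (1/(1 - x)^3) = 1/(1 - x)^8.
Then use 1/(1 - x)^r = sum_{k>=0} C(k + r - 1, r - 1) x^k with r = 8 and k = 5:
C(12, 7) = 792.

792


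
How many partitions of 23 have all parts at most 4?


Using the generating function (1-x)^(-1)(1-x^2)^(-1)...(1-x^4)^(-1),
the coefficient of x^23 counts these restricted partitions.
Result = 150

150


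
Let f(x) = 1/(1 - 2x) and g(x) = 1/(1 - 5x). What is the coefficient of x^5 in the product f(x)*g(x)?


The coefficient of x^n in f*g is the Cauchy product: sum_{k=0}^{n} a^k * b^(n-k).
With a=2, b=5, n=5:
sum_{k=0}^{5} 2^k * 5^(5-k)
= 5187

5187


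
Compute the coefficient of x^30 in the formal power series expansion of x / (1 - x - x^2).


Let f(x) = sum_{k>=0} a_k x^k. Multiplying f(x) * (1 - x - x^2) = x and matching coefficients gives a_0 = 0, a_1 = 1, and a_k = a_{k-1} + a_{k-2} for k >= 2. These are the Fibonacci numbers F_k.
Iterating from F_0 = 0, F_1 = 1:
F_0=0, F_1=1, F_2=1, F_3=2, F_4=3, F_5=5, F_6=8, F_7=13, F_8=21, F_9=34, ...
F_30 = 832040.

832040


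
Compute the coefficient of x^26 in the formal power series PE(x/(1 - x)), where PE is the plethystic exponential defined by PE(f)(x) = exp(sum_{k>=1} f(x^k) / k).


For f(x) = x/(1 - x) we have
sum_{k>=1} f(x^k) / k = sum_{k>=1} (1/k) * x^k / (1 - x^k) = sum_{k, m >= 1} x^(k m) / k,
which after exponentiating simplifies to
PE(x/(1 - x)) = prod_{k>=1} 1 / (1 - x^k).
This is the generating function for the partition function p(n), so the coefficient of x^26 is p(26).
Computing p(26) by dynamic programming over parts 1, 2, ..., 26: p(26) = 2436.

2436


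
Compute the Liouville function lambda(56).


The Liouville function is lambda(k) = (-1)^Omega(k), where Omega(k) counts the prime factors of k with multiplicity.
Factoring: 56 = 2 * 2 * 2 * 7, so Omega(56) = 4.
lambda(56) = (-1)^4 = 1.

1


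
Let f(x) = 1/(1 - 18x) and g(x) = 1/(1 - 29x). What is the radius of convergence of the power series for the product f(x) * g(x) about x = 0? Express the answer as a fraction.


The radius of 1/(1 - 18x) is 1/18 (nearest singularity at x = 1/18), and the radius of 1/(1 - 29x) is 1/29.
The product f(x)*g(x) = 1/((1 - 18x)(1 - 29x)) has singularities at both 1/18 and 1/29, so its radius of convergence is the distance to the nearest one:
min(1/18, 1/29) = 1/29.

1/29


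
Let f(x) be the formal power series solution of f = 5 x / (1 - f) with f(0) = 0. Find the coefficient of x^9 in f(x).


Apply Lagrange inversion: f = 5 x * phi(f) with phi(t) = 1/(1 - t), so
[x^n] f = 5^n * (1/n) [t^(n-1)] phi(t)^n = 5^n * (1/n) [t^(n-1)] (1 - t)^(-n) = 5^n * (1/n) C(2n - 2, n - 1) = 5^n * C_{n-1}.
For n = 9: C_8 = C(16, 8) / 9 = 12870/9 = 1430.
With the 5^9 = 1953125 factor, the coefficient is 1953125 * 1430 = 2792968750.

2792968750


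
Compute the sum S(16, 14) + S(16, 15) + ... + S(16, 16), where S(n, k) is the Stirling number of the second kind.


By definition, S(n, k) counts partitions of an n-set into exactly k nonempty blocks.
Computing row n = 16 for k = 14..16:
S(16, k): 6020, 120, 1
Sum = 6141.

6141


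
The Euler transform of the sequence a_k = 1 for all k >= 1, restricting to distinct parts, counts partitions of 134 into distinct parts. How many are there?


Partitions of 134 into distinct parts can be computed via generating function.
Product (1+x)(1+x^2)(1+x^3)...
The coefficient of x^134 = 6240974

6240974


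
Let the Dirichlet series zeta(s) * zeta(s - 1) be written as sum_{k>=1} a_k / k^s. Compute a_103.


Convolution gives a_k = sum_{d | k} d * 1 = sum_{d | k} d = sigma(k), the sum of positive divisors of k.
For k = 103, the divisors are 1, 103, so
sigma(103) = 1 + 103 = 104.

104


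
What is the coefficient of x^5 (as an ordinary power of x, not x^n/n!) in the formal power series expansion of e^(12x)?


The exponential series is e^y = sum_{k>=0} y^k / k!. Substituting y = 12x gives
e^(12x) = sum_{k>=0} 12^k x^k / k!.
So the coefficient of x^n is a^n/n! with a = 12, n = 5:
12^5 / 5! = 248832/120 = 10368/5

10368/5


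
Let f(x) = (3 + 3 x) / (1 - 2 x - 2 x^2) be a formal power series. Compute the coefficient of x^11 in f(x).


Write f(x) = sum_{k>=0} a_k x^k. Multiplying both sides by 1 - 2 x - 2 x^2 gives
(1 - 2 x - 2 x^2) sum_{k>=0} a_k x^k = 3 + 3 x.
Matching coefficients:
 x^0: a_0 = 3
 x^1: a_1 - 2 a_0 = 3  =>  a_1 = 2*3 + 3 = 9
 x^k (k >= 2): a_k = 2 a_{k-1} + 2 a_{k-2}.
Iterating: a_2 = 24, a_3 = 66, a_4 = 180, a_5 = 492, a_6 = 1344, a_7 = 3672, a_8 = 10032, a_9 = 27408, a_10 = 74880, a_11 = 204576.
So the coefficient of x^11 is 204576.

204576


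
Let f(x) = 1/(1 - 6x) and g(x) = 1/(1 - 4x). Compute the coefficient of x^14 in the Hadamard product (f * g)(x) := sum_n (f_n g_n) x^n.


f has coefficients f_k = 6^k and g has coefficients g_k = 4^k, so the Hadamard product has coefficient (f*g)_k = 6^k * 4^k = 24^k.
For k = 14: 24^14 = 21035720123168587776.

21035720123168587776


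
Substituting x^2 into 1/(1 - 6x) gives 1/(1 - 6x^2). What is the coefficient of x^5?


Since 1/(1 - 6x^2) only has even powers of x,
the coefficient of x^5 (odd) is 0.

0


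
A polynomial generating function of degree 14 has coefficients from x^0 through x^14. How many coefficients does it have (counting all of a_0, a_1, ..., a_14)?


A polynomial of degree 14 takes the form a_0 + a_1 x + ... + a_14 x^14.
The number of coefficients is 14 + 1 = 15.

15


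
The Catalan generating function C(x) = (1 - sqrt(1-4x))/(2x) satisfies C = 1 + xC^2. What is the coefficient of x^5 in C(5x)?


Substituting x -> 5x scales the n-th coefficient by 5^n, so [x^5] C(5x) = 5^5 * C_5.
C_5 = C(2*5, 5)/(6) = 252/6 = 42.
So 5^5 * 42 = 3125 * 42 = 131250.

131250


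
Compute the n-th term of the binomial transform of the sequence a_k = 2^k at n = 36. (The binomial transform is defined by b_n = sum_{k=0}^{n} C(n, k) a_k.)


With a_k = 2^k, b_n = sum_{k=0}^{n} C(n, k) 2^k = (1 + 2)^n by the binomial theorem.
For n = 36: (1 + 2)^36 = 3^36 = 150094635296999121.

150094635296999121


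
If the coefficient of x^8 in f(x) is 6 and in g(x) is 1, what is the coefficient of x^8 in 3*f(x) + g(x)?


Scalar multiplication scales coefficients: 3 * 6 = 18.
Then add the g coefficient: 18 + 1
= 19

19


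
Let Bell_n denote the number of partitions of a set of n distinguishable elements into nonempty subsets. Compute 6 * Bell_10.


Bell_10 can be computed from the Bell triangle or from Dobinski's identity Bell_n = (1/e) * sum_{k>=0} k^n / k!.
Computing Bell_10 = 115975.
Then 6 * 115975 = 695850.

695850


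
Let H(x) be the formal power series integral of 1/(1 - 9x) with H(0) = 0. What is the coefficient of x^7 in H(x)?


1/(1 - 9x) = sum_{k>=0} 9^k x^k. Integrating termwise with H(0) = 0:
H(x) = sum_{k>=0} 9^k x^(k+1) / (k+1) = sum_{m>=1} 9^(m-1) x^m / m.
For m = 7: 9^6/7 = 531441/7 = 531441/7.

531441/7


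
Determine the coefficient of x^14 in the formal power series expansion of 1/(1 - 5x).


The geometric series identity gives 1/(1 - c x) = sum_{k>=0} c^k x^k, so the coefficient of x^k is c^k.
Here c = 5 and k = 14.
Computing: 5^14 = 6103515625

6103515625


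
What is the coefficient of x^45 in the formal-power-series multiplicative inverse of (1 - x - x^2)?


Let the inverse be f(x) = sum_{k>=0} a_k x^k. From f(x) * (1 - x - x^2) = 1 and matching coefficients:
 x^0: a_0 = 1.
 x^1: a_1 - a_0 = 0, so a_1 = 1.
 x^k (k >= 2): a_k - a_{k-1} - a_{k-2} = 0, i.e. a_k = a_{k-1} + a_{k-2}.
This is the Fibonacci-type recurrence shifted so that a_0 = a_1 = 1.
Iterating: a_0=1, a_1=1, a_2=2, a_3=3, a_4=5, a_5=8, a_6=13, a_7=21, a_8=34, a_9=55, ...
a_45 = 1836311903.

1836311903


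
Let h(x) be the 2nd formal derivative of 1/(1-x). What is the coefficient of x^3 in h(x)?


Differentiating 2 times: d^2/dx^2 [1/(1-x)] = 2!/(1-x)^3.
The expansion 1/(1-x)^3 = sum_{k>=0} C(k+2, 2) x^k, so the coefficient of x^n in 2!/(1-x)^3 is 2! * C(n+2, 2).
For n = 3: 2 * C(5, 2) = 2 * 10 = 20

20


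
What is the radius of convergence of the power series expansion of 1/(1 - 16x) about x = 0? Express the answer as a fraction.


Expanding 1/(1 - 16x) = sum_{k>=0} 16^k x^k, the series converges when |16x| < 1, i.e., |x| < 1/16.
So the radius of convergence is 1/16 = 1/16.

1/16


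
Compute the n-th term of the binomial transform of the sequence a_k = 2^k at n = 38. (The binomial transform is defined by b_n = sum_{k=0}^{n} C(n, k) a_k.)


With a_k = 2^k, b_n = sum_{k=0}^{n} C(n, k) 2^k = (1 + 2)^n by the binomial theorem.
For n = 38: (1 + 2)^38 = 3^38 = 1350851717672992089.

1350851717672992089


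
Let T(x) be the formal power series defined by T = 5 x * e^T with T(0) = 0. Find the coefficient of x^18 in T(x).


Apply the Lagrange inversion formula: if T = 5 x * phi(T) with phi(t) = e^t, then
[x^n] T = 5^n * (1/n) [t^(n-1)] phi(t)^n = 5^n * (1/n) [t^(n-1)] e^(n t) = 5^n * (1/n) * n^(n-1) / (n-1)! = 5^n * n^(n-1) / n!.
When c = 1 this is the Cayley count of rooted labeled trees on n vertices, divided by n!.
For n = 18: 5^18 * 18^17 / 18! = 3814697265625 * 2185911559738696531968/6402373705728000 = 155143177998596191406250/119119.

155143177998596191406250/119119


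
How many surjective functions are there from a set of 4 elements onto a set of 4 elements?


By inclusion-exclusion on which target elements are missed, the number of surjections from an n-set onto a k-set is
surj(n, k) = sum_{j=0}^{k} (-1)^j C(k, j) (k - j)^n.
Equivalently surj(n, k) = k! * S(n, k), where S(n, k) is the Stirling number of the second kind.
For n = 4, k = 4:
S(4, 4) = 1, so
surj = 4! * 1 = 24 * 1 = 24.

24


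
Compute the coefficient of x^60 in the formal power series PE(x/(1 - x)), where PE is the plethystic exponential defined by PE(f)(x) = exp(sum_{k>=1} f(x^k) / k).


For f(x) = x/(1 - x) we have
sum_{k>=1} f(x^k) / k = sum_{k>=1} (1/k) * x^k / (1 - x^k) = sum_{k, m >= 1} x^(k m) / k,
which after exponentiating simplifies to
PE(x/(1 - x)) = prod_{k>=1} 1 / (1 - x^k).
This is the generating function for the partition function p(n), so the coefficient of x^60 is p(60).
Computing p(60) by dynamic programming over parts 1, 2, ..., 60: p(60) = 966467.

966467


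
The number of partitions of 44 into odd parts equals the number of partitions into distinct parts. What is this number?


Computing partitions of 44 into odd parts (1, 3, 5, ...):
Using the generating function prod_{k>=0} 1/(1-x^(2k+1)),
the count is 1816

1816


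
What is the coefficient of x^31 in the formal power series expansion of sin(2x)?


The Maclaurin series is sin(t) = sum_{k>=0} (-1)^k t^(2k+1) / (2k+1)!, so substituting t = 2x, only odd powers of x are nonzero, with coefficient of x^(2k+1) equal to (-1)^k 2^(2k+1) / (2k+1)!.
Write 31 = 2*15 + 1, giving the coefficient (-1)^15 * 2^31 / 31! = -2147483648/8222838654177922817725562880000000 = -32/122529844256906551386796875.

-32/122529844256906551386796875


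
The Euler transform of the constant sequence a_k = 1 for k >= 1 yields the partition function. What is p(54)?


The Euler transform converts the sequence a_k = 1 into the number of integer partitions.
Using the recurrence or dynamic programming:
p(54) = 386155

386155


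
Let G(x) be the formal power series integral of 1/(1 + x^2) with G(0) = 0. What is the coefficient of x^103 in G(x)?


1/(1 + x^2) = sum_{j>=0} (-1)^j x^(2j). Integrating termwise with G(0) = 0:
G(x) = sum_{j>=0} (-1)^j x^(2j+1) / (2j+1) = arctan(x).
Only odd powers are nonzero. For x^103 write 103 = 2*51 + 1, giving
(-1)^51 / 103 = -1/103 = -1/103.

-1/103


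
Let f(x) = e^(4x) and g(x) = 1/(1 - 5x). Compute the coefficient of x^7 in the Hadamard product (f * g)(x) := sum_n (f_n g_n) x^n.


Expanding: f_k = 4^k/k! (from e^(4x)) and g_k = 5^k (from 1/(1 - 5x)). So the Hadamard coefficient (f * g)_k = 4^k 5^k / k! = (20)^k / k!.
For k = 7: 20^7/7! = 1280000000/5040 = 16000000/63.

16000000/63


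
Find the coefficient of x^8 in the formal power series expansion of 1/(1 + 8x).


Write 1/(1 + c x) = 1/(1 - (-c) x) and apply the geometric-series identity
1/(1 - y) = sum_{k>=0} y^k to get 1/(1 + c x) = sum_{k>=0} (-c)^k x^k.
So the coefficient of x^k is (-c)^k = (-1)^k * c^k.
Here c = 8 and k = 8:
(-8)^8 = 1 * 16777216 = 16777216

16777216


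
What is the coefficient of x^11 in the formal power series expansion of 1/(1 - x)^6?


The expansion 1/(1 - x)^r = sum_{k>=0} C(k + r - 1, r - 1) x^k follows from the multiset / negative-binomial theorem (or from repeated differentiation of the geometric series).
For r = 6 and k = 11:
C(16, 5) = 20922789888000 / (120 * 39916800) = 4368.

4368


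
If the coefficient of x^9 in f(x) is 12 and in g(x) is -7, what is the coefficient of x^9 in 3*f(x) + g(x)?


Scalar multiplication scales coefficients: 3 * 12 = 36.
Then add the g coefficient: 36 + -7
= 29

29


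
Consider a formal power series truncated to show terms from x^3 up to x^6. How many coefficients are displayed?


From x^3 to x^6 inclusive, the count is 6 - 3 + 1 = 4.

4


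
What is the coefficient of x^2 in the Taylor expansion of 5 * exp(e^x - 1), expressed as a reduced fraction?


exp(e^x - 1) = sum_{k>=0} Bell_k x^k / k!, where Bell_k is the k-th Bell number.
So the coefficient of x^2 is 5 * Bell_2 / 2!.
Computing: Bell_2 = 2 and 2! = 2, giving
5 * 2/2 = 5.

5


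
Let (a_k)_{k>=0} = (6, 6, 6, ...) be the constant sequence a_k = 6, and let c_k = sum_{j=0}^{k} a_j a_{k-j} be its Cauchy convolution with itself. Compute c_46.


Since a_j = 6 for all j >= 0, the convolution sum becomes
c_k = sum_{j=0}^{k} 6 * 6 = 36 * (k + 1).
Equivalently, the generating function of (a_k) is 6/(1 - x) and its square is 36/(1 - x)^2 = sum_{k>=0} 36(k + 1) x^k.
For k = 46: 36 * 47 = 1692.

1692


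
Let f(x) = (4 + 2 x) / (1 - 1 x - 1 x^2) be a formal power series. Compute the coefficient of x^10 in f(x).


Write f(x) = sum_{k>=0} a_k x^k. Multiplying both sides by 1 - 1 x - 1 x^2 gives
(1 - 1 x - 1 x^2) sum_{k>=0} a_k x^k = 4 + 2 x.
Matching coefficients:
 x^0: a_0 = 4
 x^1: a_1 - 1 a_0 = 2  =>  a_1 = 1*4 + 2 = 6
 x^k (k >= 2): a_k = 1 a_{k-1} + 1 a_{k-2}.
Iterating: a_2 = 10, a_3 = 16, a_4 = 26, a_5 = 42, a_6 = 68, a_7 = 110, a_8 = 178, a_9 = 288, a_10 = 466.
So the coefficient of x^10 is 466.

466


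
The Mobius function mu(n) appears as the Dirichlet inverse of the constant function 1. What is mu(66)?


66 = 2 * 3 * 11 (all distinct primes).
mu(66) = (-1)^3 = -1

-1


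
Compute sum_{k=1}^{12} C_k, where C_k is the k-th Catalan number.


C_1 through C_12: 1, 2, 5, 14, 42, 132, 429, 1430, 4862, 16796, 58786, 208012
Sum = 1 + 2 + 5 + 14 + 42 + 132 + 429 + 1430 + 4862 + 16796 + 58786 + 208012
= 290511

290511


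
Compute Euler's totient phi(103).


phi(n) counts integers in [1, n] coprime to n. Using the multiplicative formula phi(n) = n * prod_{p | n} (1 - 1/p):
103 = 103, so
phi(103) = 103 * (1 - 1/103) = 102.

102


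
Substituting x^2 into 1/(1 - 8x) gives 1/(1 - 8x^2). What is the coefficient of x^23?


Since 1/(1 - 8x^2) only has even powers of x,
the coefficient of x^23 (odd) is 0.

0


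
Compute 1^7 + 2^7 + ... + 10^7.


This power sum has a closed form given by Faulhaber's formula
sum_{k=1}^{m} k^p = (1 / (p + 1)) * sum_{j=0}^{p} C(p + 1, j) B_j m^(p + 1 - j),
but for small m direct computation is fastest:
1 + 128 + 2187 + 16384 + 78125 + 279936 + 823543 + 2097152 + 4782969 + 10000000 = 18080425.

18080425


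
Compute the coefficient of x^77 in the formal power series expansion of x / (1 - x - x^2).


Let f(x) = sum_{k>=0} a_k x^k. Multiplying f(x) * (1 - x - x^2) = x and matching coefficients gives a_0 = 0, a_1 = 1, and a_k = a_{k-1} + a_{k-2} for k >= 2. These are the Fibonacci numbers F_k.
Iterating from F_0 = 0, F_1 = 1:
F_0=0, F_1=1, F_2=1, F_3=2, F_4=3, F_5=5, F_6=8, F_7=13, F_8=21, F_9=34, ...
F_77 = 5527939700884757.

5527939700884757


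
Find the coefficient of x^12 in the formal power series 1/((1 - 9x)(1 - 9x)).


By partial fractions or Cauchy convolution:
The coefficient equals sum_{k=0}^{12} 9^k * 9^(12-k).
= 3671583974253

3671583974253


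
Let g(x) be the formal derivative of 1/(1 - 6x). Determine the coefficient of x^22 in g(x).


Differentiate termwise: d/dx sum_{k>=0} 6^k x^k = sum_{k>=1} k 6^k x^(k-1) = sum_{j>=0} (j+1) 6^(j+1) x^j.
Equivalently, d/dx [1/(1 - 6x)] = 6/(1 - 6x)^2.
For j = 22: 23 * 6^23 = 23 * 789730223053602816 = 18163795130232864768.

18163795130232864768


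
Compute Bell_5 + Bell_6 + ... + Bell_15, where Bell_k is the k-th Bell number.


Recall Bell_k counts set partitions of a k-set (with Bell_0 = 1 by convention).
Bell_5 through Bell_15: 52, 203, 877, 4140, 21147, 115975, 678570, 4213597, 27644437, 190899322, 1382958545
Sum = 52 + 203 + 877 + 4140 + 21147 + 115975 + 678570 + 4213597 + 27644437 + 190899322 + 1382958545 = 1606536865.

1606536865


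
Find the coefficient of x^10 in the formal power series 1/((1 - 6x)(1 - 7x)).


By partial fractions or Cauchy convolution:
The coefficient equals sum_{k=0}^{10} 6^k * 7^(10-k).
= 1614529687

1614529687


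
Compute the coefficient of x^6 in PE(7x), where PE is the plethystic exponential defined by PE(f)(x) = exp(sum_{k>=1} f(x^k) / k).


With f(x) = 7x, the exponent is sum_{k>=1} 7 x^k / k = 7 * (-ln(1 - x)). Exponentiating:
PE(7x) = exp(-7 ln(1 - x)) = 1/(1 - x)^7.
By the negative binomial expansion, [x^n] 1/(1 - x)^7 = C(n + 6, 6).
For n = 6: C(12, 6) = 924.

924


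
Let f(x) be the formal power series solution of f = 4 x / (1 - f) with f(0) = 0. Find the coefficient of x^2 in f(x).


Apply Lagrange inversion: f = 4 x * phi(f) with phi(t) = 1/(1 - t), so
[x^n] f = 4^n * (1/n) [t^(n-1)] phi(t)^n = 4^n * (1/n) [t^(n-1)] (1 - t)^(-n) = 4^n * (1/n) C(2n - 2, n - 1) = 4^n * C_{n-1}.
For n = 2: C_1 = C(2, 1) / 2 = 2/2 = 1.
With the 4^2 = 16 factor, the coefficient is 16 * 1 = 16.

16


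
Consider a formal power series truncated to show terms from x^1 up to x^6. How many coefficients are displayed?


From x^1 to x^6 inclusive, the count is 6 - 1 + 1 = 6.

6


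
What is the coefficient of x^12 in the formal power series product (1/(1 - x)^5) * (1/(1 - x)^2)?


Combine the factors: (1/(1 - x)^5) * (1/(1 - x)^2) = 1/(1 - x)^7.
Then use 1/(1 - x)^r = sum_{k>=0} C(k + r - 1, r - 1) x^k with r = 7 and k = 12:
C(18, 6) = 18564.

18564


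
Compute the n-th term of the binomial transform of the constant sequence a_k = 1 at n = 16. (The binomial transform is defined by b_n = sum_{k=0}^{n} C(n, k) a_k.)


With a_k = 1 for all k, b_n = sum_{k=0}^{n} C(n, k) = 2^n by the binomial theorem.
For n = 16: 2^16 = 65536.

65536


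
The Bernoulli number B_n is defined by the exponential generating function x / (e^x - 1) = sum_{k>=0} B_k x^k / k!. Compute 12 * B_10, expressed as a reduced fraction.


Bernoulli numbers can also be computed recursively via B_0 = 1 and sum_{j=0}^{m} C(m+1, j) B_j = 0 for m >= 1. Odd-index Bernoulli numbers vanish for k >= 3.
Computing B_10 = 5/66, so 12 * B_10 = 12 * 5/66 = 10/11.

10/11


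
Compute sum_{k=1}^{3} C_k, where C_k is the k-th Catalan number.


C_1 through C_3: 1, 2, 5
Sum = 1 + 2 + 5
= 8

8


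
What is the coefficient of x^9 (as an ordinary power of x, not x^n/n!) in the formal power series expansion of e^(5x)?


The exponential series is e^y = sum_{k>=0} y^k / k!. Substituting y = 5x gives
e^(5x) = sum_{k>=0} 5^k x^k / k!.
So the coefficient of x^n is a^n/n! with a = 5, n = 9:
5^9 / 9! = 1953125/362880 = 390625/72576

390625/72576


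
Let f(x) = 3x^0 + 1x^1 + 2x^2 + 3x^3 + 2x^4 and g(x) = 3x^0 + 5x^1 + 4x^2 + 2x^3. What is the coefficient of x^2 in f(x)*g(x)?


Cauchy product at x^2:
3*4 + 1*5 + 2*3
= 23

23


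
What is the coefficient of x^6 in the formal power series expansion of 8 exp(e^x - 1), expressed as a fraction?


exp(e^x - 1) is the exponential generating function for the Bell numbers Bell_k: exp(e^x - 1) = sum_{k>=0} Bell_k x^k / k!.
So the coefficient of x^6 in 8 exp(e^x - 1) is 8 Bell_6 / 6!.
Computing: Bell_6 = 203 and 6! = 720, giving
8 * 203/720 = 203/90.

203/90


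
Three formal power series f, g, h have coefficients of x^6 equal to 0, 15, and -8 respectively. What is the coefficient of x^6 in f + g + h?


Series addition is componentwise:
0 + 15 + -8
= 7

7


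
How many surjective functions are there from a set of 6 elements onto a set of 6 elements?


By inclusion-exclusion on which target elements are missed, the number of surjections from an n-set onto a k-set is
surj(n, k) = sum_{j=0}^{k} (-1)^j C(k, j) (k - j)^n.
Equivalently surj(n, k) = k! * S(n, k), where S(n, k) is the Stirling number of the second kind.
For n = 6, k = 6:
S(6, 6) = 1, so
surj = 6! * 1 = 720 * 1 = 720.

720


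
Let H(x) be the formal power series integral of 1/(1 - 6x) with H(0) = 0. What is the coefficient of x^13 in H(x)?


1/(1 - 6x) = sum_{k>=0} 6^k x^k. Integrating termwise with H(0) = 0:
H(x) = sum_{k>=0} 6^k x^(k+1) / (k+1) = sum_{m>=1} 6^(m-1) x^m / m.
For m = 13: 6^12/13 = 2176782336/13 = 2176782336/13.

2176782336/13


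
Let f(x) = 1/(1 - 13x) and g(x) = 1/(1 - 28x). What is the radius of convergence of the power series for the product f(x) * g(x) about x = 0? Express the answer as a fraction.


The radius of 1/(1 - 13x) is 1/13 (nearest singularity at x = 1/13), and the radius of 1/(1 - 28x) is 1/28.
The product f(x)*g(x) = 1/((1 - 13x)(1 - 28x)) has singularities at both 1/13 and 1/28, so its radius of convergence is the distance to the nearest one:
min(1/13, 1/28) = 1/28.

1/28


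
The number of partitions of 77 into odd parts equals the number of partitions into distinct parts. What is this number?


Computing partitions of 77 into odd parts (1, 3, 5, ...):
Using the generating function prod_{k>=0} 1/(1-x^(2k+1)),
the count is 58499

58499


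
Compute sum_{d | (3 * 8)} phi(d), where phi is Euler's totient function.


First, 3 * 8 = 24. One classical identity is sum_{d | n} phi(d) = n (each k in [1, n] has a unique gcd with n, and among the k's with gcd(k, n) = n/d there are phi(d) of them). So the sum equals 24. We also verify directly:
Divisors of 24: 1, 2, 3, 4, 6, 8, 12, 24.
phi values: 1, 1, 2, 2, 2, 4, 4, 8.
Sum = 24.

24


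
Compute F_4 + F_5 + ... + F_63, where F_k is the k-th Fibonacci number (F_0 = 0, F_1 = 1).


Use the identity sum_{k=0}^{N} F_k = F_{N+2} - 1 (which follows from F_{k+2} - F_{k+1} = F_k). Then
sum_{k=4}^{63} F_k = (F_{65} - 1) - (F_{5} - 1) = F_{65} - F_{5}.
Computing: F_{65} = 17167680177565, F_{5} = 5, so
Sum = 17167680177565 - 5 = 17167680177560.

17167680177560


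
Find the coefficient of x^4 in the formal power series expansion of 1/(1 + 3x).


Write 1/(1 + c x) = 1/(1 - (-c) x) and apply the geometric-series identity
1/(1 - y) = sum_{k>=0} y^k to get 1/(1 + c x) = sum_{k>=0} (-c)^k x^k.
So the coefficient of x^k is (-c)^k = (-1)^k * c^k.
Here c = 3 and k = 4:
(-3)^4 = 1 * 81 = 81

81


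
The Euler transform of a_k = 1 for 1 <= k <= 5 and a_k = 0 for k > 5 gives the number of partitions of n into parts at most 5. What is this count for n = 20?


Partitions of 20 into parts at most 5:
Using generating function (1-x)^(-1)(1-x^2)^(-1)...(1-x^5)^(-1),
the coefficient of x^20 = 192

192


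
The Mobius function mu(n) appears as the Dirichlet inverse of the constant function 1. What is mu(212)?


212 has a squared prime factor, so mu(212) = 0.
Factorization reveals a repeated prime.

0


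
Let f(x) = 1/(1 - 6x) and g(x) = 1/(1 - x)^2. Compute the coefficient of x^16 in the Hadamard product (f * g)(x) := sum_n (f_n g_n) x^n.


f has coefficients f_k = 6^k. For g = 1/(1 - x)^2 the coefficient is g_k = C(k + 1, 1) = k + 1. The Hadamard coefficient is (f * g)_k = 6^k * (k + 1).
For k = 16: 6^16 * 17 = 2821109907456 * 17 = 47958868426752.

47958868426752


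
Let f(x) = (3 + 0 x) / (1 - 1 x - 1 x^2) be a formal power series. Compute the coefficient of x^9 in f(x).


Write f(x) = sum_{k>=0} a_k x^k. Multiplying both sides by 1 - 1 x - 1 x^2 gives
(1 - 1 x - 1 x^2) sum_{k>=0} a_k x^k = 3 + 0 x.
Matching coefficients:
 x^0: a_0 = 3
 x^1: a_1 - 1 a_0 = 0  =>  a_1 = 1*3 + 0 = 3
 x^k (k >= 2): a_k = 1 a_{k-1} + 1 a_{k-2}.
Iterating: a_2 = 6, a_3 = 9, a_4 = 15, a_5 = 24, a_6 = 39, a_7 = 63, a_8 = 102, a_9 = 165.
So the coefficient of x^9 is 165.

165


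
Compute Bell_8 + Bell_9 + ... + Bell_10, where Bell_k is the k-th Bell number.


Recall Bell_k counts set partitions of a k-set (with Bell_0 = 1 by convention).
Bell_8 through Bell_10: 4140, 21147, 115975
Sum = 4140 + 21147 + 115975 = 141262.

141262


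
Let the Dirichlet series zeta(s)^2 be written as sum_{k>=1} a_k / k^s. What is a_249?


The Dirichlet convolution of the constant function 1 with itself gives (1 * 1)(k) = sum_{d | k} 1 = d(k), the number of positive divisors of k.
Since zeta(s) = sum_{k>=1} 1/k^s, we have zeta(s)^2 = sum_{k>=1} d(k)/k^s, so a_k = d(k).
For k = 249: the divisors are 1, 3, 83, 249.
Count = 4.

4


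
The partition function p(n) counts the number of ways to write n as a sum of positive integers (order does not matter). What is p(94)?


Using the generating function prod_{k>=1} 1/(1-x^k), we compute p(94).
By dynamic programming over parts 1 through 94:
p(94) = 92669720

92669720


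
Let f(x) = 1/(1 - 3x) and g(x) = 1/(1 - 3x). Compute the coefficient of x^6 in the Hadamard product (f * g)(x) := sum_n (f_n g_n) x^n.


f has coefficients f_k = 3^k and g has coefficients g_k = 3^k, so the Hadamard product has coefficient (f*g)_k = 3^k * 3^k = 9^k.
For k = 6: 9^6 = 531441.

531441


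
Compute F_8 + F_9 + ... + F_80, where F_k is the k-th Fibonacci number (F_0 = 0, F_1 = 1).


Use the identity sum_{k=0}^{N} F_k = F_{N+2} - 1 (which follows from F_{k+2} - F_{k+1} = F_k). Then
sum_{k=8}^{80} F_k = (F_{82} - 1) - (F_{9} - 1) = F_{82} - F_{9}.
Computing: F_{82} = 61305790721611591, F_{9} = 34, so
Sum = 61305790721611591 - 34 = 61305790721611557.

61305790721611557


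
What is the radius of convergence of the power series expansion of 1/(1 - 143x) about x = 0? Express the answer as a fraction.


Expanding 1/(1 - 143x) = sum_{k>=0} 143^k x^k, the series converges when |143x| < 1, i.e., |x| < 1/143.
So the radius of convergence is 1/143 = 1/143.

1/143


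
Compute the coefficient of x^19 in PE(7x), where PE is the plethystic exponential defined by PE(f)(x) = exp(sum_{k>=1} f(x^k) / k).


With f(x) = 7x, the exponent is sum_{k>=1} 7 x^k / k = 7 * (-ln(1 - x)). Exponentiating:
PE(7x) = exp(-7 ln(1 - x)) = 1/(1 - x)^7.
By the negative binomial expansion, [x^n] 1/(1 - x)^7 = C(n + 6, 6).
For n = 19: C(25, 6) = 177100.

177100


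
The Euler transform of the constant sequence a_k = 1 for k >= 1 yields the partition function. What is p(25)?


The Euler transform converts the sequence a_k = 1 into the number of integer partitions.
Using the recurrence or dynamic programming:
p(25) = 1958

1958


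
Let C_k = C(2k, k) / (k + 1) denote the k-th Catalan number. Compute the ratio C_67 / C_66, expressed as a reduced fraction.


Using C_k = (2k)! / (k! (k+1)!), the ratio C_{k+1}/C_k simplifies to
C_{k+1}/C_k = [(2k+2)! / ((k+1)! (k+2)!)] * [k! (k+1)! / (2k)!]
 = (2k+2)(2k+1) / ((k+1)(k+2)) = 2(2k+1) / (k+2).
For k = 66: 2(2*66 + 1) / (66 + 2) = 266/68 = 133/34.

133/34


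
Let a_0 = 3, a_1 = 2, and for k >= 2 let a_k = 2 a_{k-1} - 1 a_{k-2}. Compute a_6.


Iterating the recurrence forward:
a_0 = 3
a_1 = 2
a_2 = 2*2 - 1*3 = 1
a_3 = 2*1 - 1*2 = 0
a_4 = 2*0 - 1*1 = -1
a_5 = 2*-1 - 1*0 = -2
a_6 = 2*-2 - 1*-1 = -3
So a_6 = -3.

-3


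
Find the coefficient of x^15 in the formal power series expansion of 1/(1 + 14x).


Write 1/(1 + c x) = 1/(1 - (-c) x) and apply the geometric-series identity
1/(1 - y) = sum_{k>=0} y^k to get 1/(1 + c x) = sum_{k>=0} (-c)^k x^k.
So the coefficient of x^k is (-c)^k = (-1)^k * c^k.
Here c = 14 and k = 15:
(-14)^15 = -1 * 155568095557812224 = -155568095557812224

-155568095557812224


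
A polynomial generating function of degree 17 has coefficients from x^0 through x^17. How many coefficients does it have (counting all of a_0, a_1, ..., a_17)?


A polynomial of degree 17 takes the form a_0 + a_1 x + ... + a_17 x^17.
The number of coefficients is 17 + 1 = 18.

18


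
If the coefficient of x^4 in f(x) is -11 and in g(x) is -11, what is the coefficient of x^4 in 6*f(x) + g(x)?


Scalar multiplication scales coefficients: 6 * -11 = -66.
Then add the g coefficient: -66 + -11
= -77

-77


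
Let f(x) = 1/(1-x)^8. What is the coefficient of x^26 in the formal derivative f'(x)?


Differentiate: d/dx [ 1/(1-x)^r ] = r / (1-x)^(r+1).
Here r = 8, so f'(x) = 8 / (1-x)^9.
The expansion of 1/(1-x)^(r+1) has coefficient of x^n equal to C(n+r, r).
So the coefficient of x^26 in f'(x) is
8 * C(34, 8) = 8 * 18156204 = 145249632

145249632


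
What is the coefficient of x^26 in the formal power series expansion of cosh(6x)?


The Maclaurin series is cosh(t) = sum_{m>=0} t^(2m) / (2m)!, so substituting t = 6x, only even powers of x are nonzero, with coefficient of x^(2m) equal to 6^(2m) / (2m)!.
For x^26 the coefficient is 6^26/26! = 170581728179578208256/403291461126605635584000000 = 344373768/814172781296875.

344373768/814172781296875


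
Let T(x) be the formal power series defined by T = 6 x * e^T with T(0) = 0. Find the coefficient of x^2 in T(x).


Apply the Lagrange inversion formula: if T = 6 x * phi(T) with phi(t) = e^t, then
[x^n] T = 6^n * (1/n) [t^(n-1)] phi(t)^n = 6^n * (1/n) [t^(n-1)] e^(n t) = 6^n * (1/n) * n^(n-1) / (n-1)! = 6^n * n^(n-1) / n!.
When c = 1 this is the Cayley count of rooted labeled trees on n vertices, divided by n!.
For n = 2: 6^2 * 2^1 / 2! = 36 * 2/2 = 36.

36


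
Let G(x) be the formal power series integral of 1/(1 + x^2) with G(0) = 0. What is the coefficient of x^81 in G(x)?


1/(1 + x^2) = sum_{j>=0} (-1)^j x^(2j). Integrating termwise with G(0) = 0:
G(x) = sum_{j>=0} (-1)^j x^(2j+1) / (2j+1) = arctan(x).
Only odd powers are nonzero. For x^81 write 81 = 2*40 + 1, giving
(-1)^40 / 81 = 1/81 = 1/81.

1/81


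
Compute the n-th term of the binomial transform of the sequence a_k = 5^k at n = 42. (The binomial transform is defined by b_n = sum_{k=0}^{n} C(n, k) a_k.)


With a_k = 5^k, b_n = sum_{k=0}^{n} C(n, k) 5^k = (1 + 5)^n by the binomial theorem.
For n = 42: (1 + 5)^42 = 6^42 = 481229803398374426442198455156736.

481229803398374426442198455156736


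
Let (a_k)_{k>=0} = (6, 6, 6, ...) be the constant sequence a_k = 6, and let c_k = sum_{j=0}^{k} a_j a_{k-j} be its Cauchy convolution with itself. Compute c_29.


Since a_j = 6 for all j >= 0, the convolution sum becomes
c_k = sum_{j=0}^{k} 6 * 6 = 36 * (k + 1).
Equivalently, the generating function of (a_k) is 6/(1 - x) and its square is 36/(1 - x)^2 = sum_{k>=0} 36(k + 1) x^k.
For k = 29: 36 * 30 = 1080.

1080


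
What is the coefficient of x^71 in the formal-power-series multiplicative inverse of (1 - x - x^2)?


Let the inverse be f(x) = sum_{k>=0} a_k x^k. From f(x) * (1 - x - x^2) = 1 and matching coefficients:
 x^0: a_0 = 1.
 x^1: a_1 - a_0 = 0, so a_1 = 1.
 x^k (k >= 2): a_k - a_{k-1} - a_{k-2} = 0, i.e. a_k = a_{k-1} + a_{k-2}.
This is the Fibonacci-type recurrence shifted so that a_0 = a_1 = 1.
Iterating: a_0=1, a_1=1, a_2=2, a_3=3, a_4=5, a_5=8, a_6=13, a_7=21, a_8=34, a_9=55, ...
a_71 = 498454011879264.

498454011879264


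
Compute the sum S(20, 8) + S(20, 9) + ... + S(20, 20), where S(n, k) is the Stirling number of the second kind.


By definition, S(n, k) counts partitions of an n-set into exactly k nonempty blocks.
Computing row n = 20 for k = 8..20:
S(20, k): 15170932662679, 12011282644725, 5917584964655, 1900842429486, 411016633391, 61068660380, 6302524580, 452329200, 22350954, 741285, 15675, 190, 1
Sum = 35479505957201.

35479505957201


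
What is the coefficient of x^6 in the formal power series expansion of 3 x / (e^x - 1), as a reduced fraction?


The exponential generating function for Bernoulli numbers is
x / (e^x - 1) = sum_{k>=0} B_k x^k / k!.
So the coefficient of x^6 in 3 x / (e^x - 1) is 3 B_6 / 6!.
Computing: B_6 = 1/42, 6! = 720, giving
3 * 1/42 / 720 = 1/10080.

1/10080


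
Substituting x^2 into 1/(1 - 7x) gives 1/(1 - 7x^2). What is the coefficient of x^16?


The coefficient of x^(2m) in 1/(1 - 7x^2) is 7^m.
With n = 16 = 2*8, the coefficient is 7^8 = 5764801.

5764801


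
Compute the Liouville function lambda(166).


The Liouville function is lambda(k) = (-1)^Omega(k), where Omega(k) counts the prime factors of k with multiplicity.
Factoring: 166 = 2 * 83, so Omega(166) = 2.
lambda(166) = (-1)^2 = 1.

1


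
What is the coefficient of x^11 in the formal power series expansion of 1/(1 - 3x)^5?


The general identity 1/(1 - c x)^r = sum_{k>=0} c^k C(k + r - 1, r - 1) x^k follows by substituting y = c x into 1/(1 - y)^r = sum_{k>=0} C(k + r - 1, r - 1) y^k.
For c = 3, r = 5, k = 11:
3^11 * C(15, 4) = 177147 * 1365 = 241805655.

241805655


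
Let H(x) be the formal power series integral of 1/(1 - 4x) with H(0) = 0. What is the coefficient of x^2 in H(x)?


1/(1 - 4x) = sum_{k>=0} 4^k x^k. Integrating termwise with H(0) = 0:
H(x) = sum_{k>=0} 4^k x^(k+1) / (k+1) = sum_{m>=1} 4^(m-1) x^m / m.
For m = 2: 4^1/2 = 4/2 = 2.

2


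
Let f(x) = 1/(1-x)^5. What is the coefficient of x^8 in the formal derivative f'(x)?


Differentiate: d/dx [ 1/(1-x)^r ] = r / (1-x)^(r+1).
Here r = 5, so f'(x) = 5 / (1-x)^6.
The expansion of 1/(1-x)^(r+1) has coefficient of x^n equal to C(n+r, r).
So the coefficient of x^8 in f'(x) is
5 * C(13, 5) = 5 * 1287 = 6435

6435


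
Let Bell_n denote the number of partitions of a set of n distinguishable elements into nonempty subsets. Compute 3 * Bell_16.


Bell_16 can be computed from the Bell triangle or from Dobinski's identity Bell_n = (1/e) * sum_{k>=0} k^n / k!.
Computing Bell_16 = 10480142147.
Then 3 * 10480142147 = 31440426441.

31440426441


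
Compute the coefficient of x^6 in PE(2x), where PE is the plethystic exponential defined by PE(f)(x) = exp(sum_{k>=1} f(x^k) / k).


With f(x) = 2x, the exponent is sum_{k>=1} 2 x^k / k = 2 * (-ln(1 - x)). Exponentiating:
PE(2x) = exp(-2 ln(1 - x)) = 1/(1 - x)^2.
By the negative binomial expansion, [x^n] 1/(1 - x)^2 = C(n + 1, 1).
For n = 6: C(7, 1) = 7.

7


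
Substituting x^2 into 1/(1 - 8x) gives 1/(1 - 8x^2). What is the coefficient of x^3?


Since 1/(1 - 8x^2) only has even powers of x,
the coefficient of x^3 (odd) is 0.

0


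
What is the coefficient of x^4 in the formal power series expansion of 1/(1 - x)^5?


The expansion 1/(1 - x)^r = sum_{k>=0} C(k + r - 1, r - 1) x^k follows from the multiset / negative-binomial theorem (or from repeated differentiation of the geometric series).
For r = 5 and k = 4:
C(8, 4) = 40320 / (24 * 24) = 70.

70


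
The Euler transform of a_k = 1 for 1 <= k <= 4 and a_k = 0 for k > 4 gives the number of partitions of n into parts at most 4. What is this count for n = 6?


Partitions of 6 into parts at most 4:
Using generating function (1-x)^(-1)(1-x^2)^(-1)...(1-x^4)^(-1),
the coefficient of x^6 = 9

9


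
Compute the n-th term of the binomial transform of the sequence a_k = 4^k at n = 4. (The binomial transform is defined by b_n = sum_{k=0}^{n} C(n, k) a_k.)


With a_k = 4^k, b_n = sum_{k=0}^{n} C(n, k) 4^k = (1 + 4)^n by the binomial theorem.
For n = 4: (1 + 4)^4 = 5^4 = 625.

625


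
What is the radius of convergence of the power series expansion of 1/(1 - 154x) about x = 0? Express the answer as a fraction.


Expanding 1/(1 - 154x) = sum_{k>=0} 154^k x^k, the series converges when |154x| < 1, i.e., |x| < 1/154.
So the radius of convergence is 1/154 = 1/154.

1/154


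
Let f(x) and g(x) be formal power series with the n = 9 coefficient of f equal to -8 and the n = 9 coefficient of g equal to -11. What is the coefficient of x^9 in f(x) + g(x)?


Addition of formal power series is termwise.
The coefficient of x^9 in f + g = -8 + -11
= -19

-19


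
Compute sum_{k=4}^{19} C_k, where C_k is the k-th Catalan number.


C_4 through C_19: 14, 42, 132, 429, 1430, 4862, 16796, 58786, 208012, 742900, 2674440, 9694845, 35357670, 129644790, 477638700, 1767263190
Sum = 14 + 42 + 132 + 429 + 1430 + 4862 + 16796 + 58786 + 208012 + 742900 + 2674440 + 9694845 + 35357670 + 129644790 + 477638700 + 1767263190
= 2423307038

2423307038


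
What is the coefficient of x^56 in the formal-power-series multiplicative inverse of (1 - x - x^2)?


Let the inverse be f(x) = sum_{k>=0} a_k x^k. From f(x) * (1 - x - x^2) = 1 and matching coefficients:
 x^0: a_0 = 1.
 x^1: a_1 - a_0 = 0, so a_1 = 1.
 x^k (k >= 2): a_k - a_{k-1} - a_{k-2} = 0, i.e. a_k = a_{k-1} + a_{k-2}.
This is the Fibonacci-type recurrence shifted so that a_0 = a_1 = 1.
Iterating: a_0=1, a_1=1, a_2=2, a_3=3, a_4=5, a_5=8, a_6=13, a_7=21, a_8=34, a_9=55, ...
a_56 = 365435296162.

365435296162


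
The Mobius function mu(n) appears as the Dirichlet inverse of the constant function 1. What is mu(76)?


76 has a squared prime factor, so mu(76) = 0.
Factorization reveals a repeated prime.

0


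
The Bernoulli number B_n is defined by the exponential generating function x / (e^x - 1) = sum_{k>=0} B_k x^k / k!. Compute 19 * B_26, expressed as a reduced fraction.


Bernoulli numbers can also be computed recursively via B_0 = 1 and sum_{j=0}^{m} C(m+1, j) B_j = 0 for m >= 1. Odd-index Bernoulli numbers vanish for k >= 3.
Computing B_26 = 8553103/6, so 19 * B_26 = 19 * 8553103/6 = 162508957/6.

162508957/6


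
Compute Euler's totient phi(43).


phi(n) counts integers in [1, n] coprime to n. Using the multiplicative formula phi(n) = n * prod_{p | n} (1 - 1/p):
43 = 43, so
phi(43) = 43 * (1 - 1/43) = 42.

42


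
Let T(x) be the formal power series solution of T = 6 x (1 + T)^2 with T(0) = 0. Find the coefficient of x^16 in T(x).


Apply the Lagrange inversion formula: if T = 6 x * phi(T) with phi(t) = (1 + t)^2, then [x^n] T = 6^n * (1/n) [t^(n-1)] phi(t)^n = 6^n * (1/n) [t^(n-1)] (1 + t)^(2n) = 6^n * (1/n) C(2n, n-1).
Using the identity C(2n, n-1) = C(2n, n) * n / (n+1), the unscaled factor equals C(2n, n) / (n+1) = C_n, the n-th Catalan number.
For n = 16: C_16 = C(32, 16) / 17 = 601080390/17 = 35357670.
With the 6^16 = 2821109907456 factor, the coefficient is 2821109907456 * 35357670 = 99747873141559787520.

99747873141559787520


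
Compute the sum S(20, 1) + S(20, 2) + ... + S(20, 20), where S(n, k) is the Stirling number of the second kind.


By definition, S(n, k) counts partitions of an n-set into exactly k nonempty blocks.
Computing row n = 20 for k = 1..20:
S(20, k): 1, 524287, 580606446, 45232115901, 749206090500, 4306078895384, 11143554045652, 15170932662679, 12011282644725, 5917584964655, 1900842429486, 411016633391, 61068660380, 6302524580, 452329200, 22350954, 741285, 15675, 190, 1
Sum = 51724158235372. (This equals Bell_20 since the sum runs over all k.)

51724158235372


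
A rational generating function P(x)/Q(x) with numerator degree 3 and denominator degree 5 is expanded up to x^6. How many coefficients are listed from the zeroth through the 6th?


Expanding up to x^6 gives the coefficients for x^0, x^1, ..., x^6.
That is 6 + 1 = 7 coefficients in total.

7


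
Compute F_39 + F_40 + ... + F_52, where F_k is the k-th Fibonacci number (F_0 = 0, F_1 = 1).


Use the identity sum_{k=0}^{N} F_k = F_{N+2} - 1 (which follows from F_{k+2} - F_{k+1} = F_k). Then
sum_{k=39}^{52} F_k = (F_{54} - 1) - (F_{40} - 1) = F_{54} - F_{40}.
Computing: F_{54} = 86267571272, F_{40} = 102334155, so
Sum = 86267571272 - 102334155 = 86165237117.

86165237117
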